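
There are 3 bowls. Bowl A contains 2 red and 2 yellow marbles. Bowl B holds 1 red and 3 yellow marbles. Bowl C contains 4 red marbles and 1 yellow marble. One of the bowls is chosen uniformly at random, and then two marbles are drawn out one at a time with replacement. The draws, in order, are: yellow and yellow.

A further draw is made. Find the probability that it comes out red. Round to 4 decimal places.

0.3491

Compute the likelihood of the observed sequence for each case: P(data | bowl A) = (2/4)(2/4) = 0.25; P(data | bowl B) = (3/4)(3/4) = 0.5625; P(data | bowl C) = (1/5)(1/5) = 0.04.
Weighting by the prior gives 1/3 · 0.25 = 0.083333, 1/3 · 0.5625 = 0.1875, 1/3 · 0.04 = 0.013333; these sum to 0.28417.
The posterior is then P(bowl A | data) = 0.29326, P(bowl B | data) = 0.65982, P(bowl C | data) = 0.046921.
So P(red next | data) = Σ P(red next | H) P(H | data) = (1/2)(0.29326) + (1/4)(0.65982) + (4/5)(0.046921) = 0.34912.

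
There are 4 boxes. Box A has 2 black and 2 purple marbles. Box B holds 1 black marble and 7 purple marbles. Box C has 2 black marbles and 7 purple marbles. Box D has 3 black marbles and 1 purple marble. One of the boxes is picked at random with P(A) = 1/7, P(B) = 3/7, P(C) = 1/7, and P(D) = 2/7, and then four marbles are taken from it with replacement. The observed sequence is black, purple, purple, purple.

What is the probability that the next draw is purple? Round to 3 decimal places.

0.766

The likelihood of the observed sequence under each hypothesis: P(data | box A) = (2/4)(2/4)(2/4)(2/4) = 0.0625; P(data | box B) = (1/8)(7/8)(7/8)(7/8) = 0.08374; P(data | box C) = (2/9)(7/9)(7/9)(7/9) = 0.10456; P(data | box D) = (3/4)(1/4)(1/4)(1/4) = 0.011719.
Weighting by the prior gives 1/7 · 0.0625 = 0.0089286, 3/7 · 0.08374 = 0.035889, 1/7 · 0.10456 = 0.014937, 2/7 · 0.011719 = 0.0033482; summing to 0.063102.
The posterior is then P(box A | data) = 0.14149, P(box B | data) = 0.56874, P(box C | data) = 0.23671, P(box D | data) = 0.05306.
Averaging over the posterior, P(purple next | data) = (1/2)(0.14149) + (7/8)(0.56874) + (7/9)(0.23671) + (1/4)(0.05306) = 0.76576.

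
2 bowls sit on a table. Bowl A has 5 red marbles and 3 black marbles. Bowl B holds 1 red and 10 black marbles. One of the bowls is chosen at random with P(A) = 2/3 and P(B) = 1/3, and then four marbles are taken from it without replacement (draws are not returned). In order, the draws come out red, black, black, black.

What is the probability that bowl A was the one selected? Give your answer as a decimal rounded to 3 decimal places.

0.282

Compute the likelihood of the observed sequence for each case: P(data | bowl A) = (5/8)(3/7)(2/6)(1/5) = 1/56; P(data | bowl B) = (1/11)(10/10)(9/9)(8/8) = 1/11.
Multiplying each by its prior: 2/3 · 1/56 = 1/84, 1/3 · 1/11 = 1/33; with total 13/308.
By Bayes' rule, P(bowl A | data) = (1/84) / (13/308) = 11/39.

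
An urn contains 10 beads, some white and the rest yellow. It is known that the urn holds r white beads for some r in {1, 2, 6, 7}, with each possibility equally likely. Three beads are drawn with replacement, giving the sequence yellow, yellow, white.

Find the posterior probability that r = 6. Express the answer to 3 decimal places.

0.261

Compute the likelihood of the observed sequence for each case: P(data | r = 1) = (9/10)(9/10)(1/10) = 0.081; P(data | r = 2) = (8/10)(8/10)(2/10) = 0.128; P(data | r = 6) = (4/10)(4/10)(6/10) = 0.096; P(data | r = 7) = (3/10)(3/10)(7/10) = 0.063.
The prior-weighted likelihoods are 1/4 · 0.081 = 0.02025, 1/4 · 0.128 = 0.032, 1/4 · 0.096 = 0.024, 1/4 · 0.063 = 0.01575; these sum to 0.092.
By Bayes' rule, P(r = 6 | data) = (0.024) / (0.092) = 0.26087.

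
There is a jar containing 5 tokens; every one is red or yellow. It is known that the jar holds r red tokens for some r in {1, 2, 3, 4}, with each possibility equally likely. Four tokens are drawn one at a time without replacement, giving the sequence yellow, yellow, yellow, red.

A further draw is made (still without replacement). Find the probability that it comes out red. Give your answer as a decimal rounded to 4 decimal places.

Under each hypothesis, the probability of the observed sequence is: P(data | r = 1) = (4/5)(3/4)(2/3)(1/2) = 1/5; P(data | r = 2) = (3/5)(2/4)(1/3)(2/2) = 1/10; P(data | r = 3) = (2/5)(1/4)(0/3) = 0; P(data | r = 4) = (1/5)(0/4) = 0.
The prior-weighted likelihoods are 1/4 · 1/5 = 1/20, 1/4 · 1/10 = 1/40, 1/4 · 0 = 0, 1/4 · 0 = 0; with total 3/40.
Normalising, the posterior is P(r = 1 | data) = 2/3, P(r = 2 | data) = 1/3, P(r = 3 | data) = 0, P(r = 4 | data) = 0.
The predictive probability is P(red next | data) = (0)(2/3) + (1)(1/3) = 1/3.

0.3333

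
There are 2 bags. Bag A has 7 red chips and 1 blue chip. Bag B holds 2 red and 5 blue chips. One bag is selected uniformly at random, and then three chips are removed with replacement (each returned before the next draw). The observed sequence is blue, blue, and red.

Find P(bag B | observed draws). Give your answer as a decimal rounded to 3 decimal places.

0.914

Compute the likelihood of the observed sequence for each case: P(data | bag A) = (1/8)(1/8)(7/8) = 0.013672; P(data | bag B) = (5/7)(5/7)(2/7) = 0.14577.
The prior-weighted likelihoods are 1/2 · 0.013672 = 0.0068359, 1/2 · 0.14577 = 0.072886; these sum to 0.079722.
So P(bag B | data) = (0.072886) / (0.079722) = 0.91425.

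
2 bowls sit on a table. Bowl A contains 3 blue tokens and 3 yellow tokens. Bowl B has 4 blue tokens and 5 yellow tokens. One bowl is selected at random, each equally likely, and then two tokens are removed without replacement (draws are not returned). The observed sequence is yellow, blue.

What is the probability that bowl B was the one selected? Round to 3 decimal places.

For each hypothesis, P(data | H) works out to: P(data | bowl A) = (3/6)(3/5) = 3/10; P(data | bowl B) = (5/9)(4/8) = 5/18.
Multiplying each by its prior: 1/2 · 3/10 = 3/20, 1/2 · 5/18 = 5/36; with total 13/45.
Hence P(bowl B | data) = (5/36) / (13/45) = 25/52.

0.481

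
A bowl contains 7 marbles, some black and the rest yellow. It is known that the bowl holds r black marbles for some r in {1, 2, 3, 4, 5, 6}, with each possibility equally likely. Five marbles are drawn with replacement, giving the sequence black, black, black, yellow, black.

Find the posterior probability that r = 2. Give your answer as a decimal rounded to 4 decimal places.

0.0215

The likelihood of the observed sequence under each hypothesis: P(data | r = 1) = (1/7)(1/7)(1/7)(6/7)(1/7) = 0.00035699; P(data | r = 2) = (2/7)(2/7)(2/7)(5/7)(2/7) = 0.0047599; P(data | r = 3) = (3/7)(3/7)(3/7)(4/7)(3/7) = 0.019278; P(data | r = 4) = (4/7)(4/7)(4/7)(3/7)(4/7) = 0.045695; P(data | r = 5) = (5/7)(5/7)(5/7)(2/7)(5/7) = 0.074374; P(data | r = 6) = (6/7)(6/7)(6/7)(1/7)(6/7) = 0.077111.
The prior-weighted likelihoods are 1/6 · 0.00035699 = 5.9499e-05, 1/6 · 0.0047599 = 0.00079332, 1/6 · 0.019278 = 0.0032129, 1/6 · 0.045695 = 0.0076159, 1/6 · 0.074374 = 0.012396, 1/6 · 0.077111 = 0.012852; these sum to 0.036929.
Hence P(r = 2 | data) = (0.00079332) / (0.036929) = 0.021482.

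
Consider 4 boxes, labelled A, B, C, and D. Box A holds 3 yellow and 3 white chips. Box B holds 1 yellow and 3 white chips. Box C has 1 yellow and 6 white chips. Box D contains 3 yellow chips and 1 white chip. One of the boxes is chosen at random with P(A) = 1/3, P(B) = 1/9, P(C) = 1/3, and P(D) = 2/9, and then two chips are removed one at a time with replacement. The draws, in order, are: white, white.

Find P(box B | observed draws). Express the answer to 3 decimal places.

For each hypothesis, P(data | H) works out to: P(data | box A) = (3/6)(3/6) = 0.25; P(data | box B) = (3/4)(3/4) = 0.5625; P(data | box C) = (6/7)(6/7) = 0.73469; P(data | box D) = (1/4)(1/4) = 0.0625.
The prior-weighted likelihoods are 1/3 · 0.25 = 0.083333, 1/9 · 0.5625 = 0.0625, 1/3 · 0.73469 = 0.2449, 2/9 · 0.0625 = 0.013889; these sum to 0.40462.
Hence P(box B | data) = (0.0625) / (0.40462) = 0.15447.

0.154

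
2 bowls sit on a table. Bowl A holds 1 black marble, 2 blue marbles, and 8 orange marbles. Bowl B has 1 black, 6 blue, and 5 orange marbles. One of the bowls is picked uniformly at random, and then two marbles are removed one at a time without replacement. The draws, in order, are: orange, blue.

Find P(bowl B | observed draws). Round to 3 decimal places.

0.610

The likelihood of the observed sequence under each hypothesis: P(data | bowl A) = (8/11)(2/10) = 8/55; P(data | bowl B) = (5/12)(6/11) = 5/22.
Multiplying each by its prior: 1/2 · 8/55 = 4/55, 1/2 · 5/22 = 5/44; summing to 41/220.
So P(bowl B | data) = (5/44) / (41/220) = 25/41.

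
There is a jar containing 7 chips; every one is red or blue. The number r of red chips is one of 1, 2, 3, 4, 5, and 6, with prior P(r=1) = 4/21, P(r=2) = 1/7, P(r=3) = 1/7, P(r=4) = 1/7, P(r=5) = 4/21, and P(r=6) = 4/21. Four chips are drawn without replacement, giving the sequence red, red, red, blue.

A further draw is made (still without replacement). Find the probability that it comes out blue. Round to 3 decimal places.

0.301

For each hypothesis, P(data | H) works out to: P(data | r = 1) = (1/7)(0/6) = 0; P(data | r = 2) = (2/7)(1/6)(0/5) = 0; P(data | r = 3) = (3/7)(2/6)(1/5)(4/4) = 1/35; P(data | r = 4) = (4/7)(3/6)(2/5)(3/4) = 3/35; P(data | r = 5) = (5/7)(4/6)(3/5)(2/4) = 1/7; P(data | r = 6) = (6/7)(5/6)(4/5)(1/4) = 1/7.
The prior-weighted likelihoods are 4/21 · 0 = 0, 1/7 · 0 = 0, 1/7 · 1/35 = 1/245, 1/7 · 3/35 = 3/245, 4/21 · 1/7 = 4/147, 4/21 · 1/7 = 4/147; these sum to 52/735.
Normalising, the posterior is P(r = 1 | data) = 0, P(r = 2 | data) = 0, P(r = 3 | data) = 3/52, P(r = 4 | data) = 9/52, P(r = 5 | data) = 5/13, P(r = 6 | data) = 5/13.
Averaging over the posterior, P(blue next | data) = (1)(3/52) + (2/3)(9/52) + (1/3)(5/13) + (0)(5/13) = 47/156.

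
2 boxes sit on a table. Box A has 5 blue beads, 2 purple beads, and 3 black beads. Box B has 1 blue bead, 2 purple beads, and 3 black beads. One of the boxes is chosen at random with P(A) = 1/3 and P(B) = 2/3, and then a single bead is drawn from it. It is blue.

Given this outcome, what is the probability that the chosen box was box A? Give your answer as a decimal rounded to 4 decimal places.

The likelihood of this draw under each hypothesis: P(data | box A) = (5/10) = 1/2; P(data | box B) = (1/6) = 1/6.
The prior-weighted likelihoods are 1/3 · 1/2 = 1/6, 2/3 · 1/6 = 1/9; these sum to 5/18.
Therefore the posterior P(box A | data) = (1/6) / (5/18) = 3/5.

0.6000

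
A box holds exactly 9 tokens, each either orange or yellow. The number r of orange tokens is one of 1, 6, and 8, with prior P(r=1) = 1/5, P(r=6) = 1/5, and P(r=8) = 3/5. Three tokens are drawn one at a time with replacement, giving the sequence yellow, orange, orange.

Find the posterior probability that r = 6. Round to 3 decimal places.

0.351

For each hypothesis, P(data | H) works out to: P(data | r = 1) = (8/9)(1/9)(1/9) = 0.010974; P(data | r = 6) = (3/9)(6/9)(6/9) = 0.14815; P(data | r = 8) = (1/9)(8/9)(8/9) = 0.087791.
Weighting by the prior gives 1/5 · 0.010974 = 0.0021948, 1/5 · 0.14815 = 0.02963, 3/5 · 0.087791 = 0.052675; summing to 0.084499.
Hence P(r = 6 | data) = (0.02963) / (0.084499) = 0.35065.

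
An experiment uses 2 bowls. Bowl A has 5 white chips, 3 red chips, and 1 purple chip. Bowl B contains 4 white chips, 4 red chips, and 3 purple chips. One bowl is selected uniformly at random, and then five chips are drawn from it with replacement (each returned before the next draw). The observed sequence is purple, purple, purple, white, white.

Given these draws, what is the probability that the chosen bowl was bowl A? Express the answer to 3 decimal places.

0.136

For each hypothesis, P(data | H) works out to: P(data | bowl A) = (1/9)(1/9)(1/9)(5/9)(5/9) = 0.00042338; P(data | bowl B) = (3/11)(3/11)(3/11)(4/11)(4/11) = 0.0026824.
Multiplying each by its prior: 1/2 · 0.00042338 = 0.00021169, 1/2 · 0.0026824 = 0.0013412; these sum to 0.0015529.
Therefore the posterior P(bowl A | data) = (0.00021169) / (0.0015529) = 0.13632.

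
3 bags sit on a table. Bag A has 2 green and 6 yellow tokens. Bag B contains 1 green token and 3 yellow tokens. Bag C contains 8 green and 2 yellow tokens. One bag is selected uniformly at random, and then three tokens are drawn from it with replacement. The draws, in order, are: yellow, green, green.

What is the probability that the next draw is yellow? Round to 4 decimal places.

0.4325

The likelihood of the observed sequence under each hypothesis: P(data | bag A) = (6/8)(2/8)(2/8) = 0.046875; P(data | bag B) = (3/4)(1/4)(1/4) = 0.046875; P(data | bag C) = (2/10)(8/10)(8/10) = 0.128.
Multiplying each by its prior: 1/3 · 0.046875 = 0.015625, 1/3 · 0.046875 = 0.015625, 1/3 · 0.128 = 0.042667; with total 0.073917.
The posterior is then P(bag A | data) = 0.21139, P(bag B | data) = 0.21139, P(bag C | data) = 0.57723.
Averaging over the posterior, P(yellow next | data) = (3/4)(0.21139) + (3/4)(0.21139) + (1/5)(0.57723) = 0.43253.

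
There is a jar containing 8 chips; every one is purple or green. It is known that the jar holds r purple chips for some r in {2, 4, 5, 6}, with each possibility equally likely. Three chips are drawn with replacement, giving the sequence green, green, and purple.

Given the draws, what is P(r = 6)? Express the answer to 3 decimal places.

The likelihood of the observed sequence under each hypothesis: P(data | r = 2) = (6/8)(6/8)(2/8) = 0.14062; P(data | r = 4) = (4/8)(4/8)(4/8) = 0.125; P(data | r = 5) = (3/8)(3/8)(5/8) = 0.087891; P(data | r = 6) = (2/8)(2/8)(6/8) = 0.046875.
The prior-weighted likelihoods are 1/4 · 0.14062 = 0.035156, 1/4 · 0.125 = 0.03125, 1/4 · 0.087891 = 0.021973, 1/4 · 0.046875 = 0.011719; with total 0.1001.
So P(r = 6 | data) = (0.011719) / (0.1001) = 0.11707.

0.117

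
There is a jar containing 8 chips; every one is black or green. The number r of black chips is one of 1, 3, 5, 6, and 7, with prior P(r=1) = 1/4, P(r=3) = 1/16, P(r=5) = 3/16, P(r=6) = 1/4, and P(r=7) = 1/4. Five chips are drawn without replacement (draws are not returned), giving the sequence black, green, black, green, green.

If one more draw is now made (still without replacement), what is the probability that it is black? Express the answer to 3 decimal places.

0.667

Under each hypothesis, the probability of the observed sequence is: P(data | r = 1) = (1/8)(7/7)(0/6) = 0; P(data | r = 3) = (3/8)(5/7)(2/6)(4/5)(3/4) = 3/56; P(data | r = 5) = (5/8)(3/7)(4/6)(2/5)(1/4) = 1/56; P(data | r = 6) = (6/8)(2/7)(5/6)(1/5)(0/4) = 0; P(data | r = 7) = (7/8)(1/7)(6/6)(0/5) = 0.
Weighting by the prior gives 1/4 · 0 = 0, 1/16 · 3/56 = 3/896, 3/16 · 1/56 = 3/896, 1/4 · 0 = 0, 1/4 · 0 = 0; these sum to 3/448.
The posterior is then P(r = 1 | data) = 0, P(r = 3 | data) = 1/2, P(r = 5 | data) = 1/2, P(r = 6 | data) = 0, P(r = 7 | data) = 0.
So P(black next | data) = Σ P(black next | H) P(H | data) = (1/3)(1/2) + (1)(1/2) = 2/3.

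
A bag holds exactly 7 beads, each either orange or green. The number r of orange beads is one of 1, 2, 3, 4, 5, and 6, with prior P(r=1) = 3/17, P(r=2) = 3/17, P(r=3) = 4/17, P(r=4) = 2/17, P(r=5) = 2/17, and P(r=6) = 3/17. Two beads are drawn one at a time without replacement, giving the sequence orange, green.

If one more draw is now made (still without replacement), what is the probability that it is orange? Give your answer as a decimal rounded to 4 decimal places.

For each hypothesis, P(data | H) works out to: P(data | r = 1) = (1/7)(6/6) = 1/7; P(data | r = 2) = (2/7)(5/6) = 5/21; P(data | r = 3) = (3/7)(4/6) = 2/7; P(data | r = 4) = (4/7)(3/6) = 2/7; P(data | r = 5) = (5/7)(2/6) = 5/21; P(data | r = 6) = (6/7)(1/6) = 1/7.
The prior-weighted likelihoods are 3/17 · 1/7 = 3/119, 3/17 · 5/21 = 5/119, 4/17 · 2/7 = 8/119, 2/17 · 2/7 = 4/119, 2/17 · 5/21 = 10/357, 3/17 · 1/7 = 3/119; summing to 79/357.
Normalising, the posterior is P(r = 1 | data) = 9/79, P(r = 2 | data) = 15/79, P(r = 3 | data) = 24/79, P(r = 4 | data) = 12/79, P(r = 5 | data) = 10/79, P(r = 6 | data) = 9/79.
Averaging over the posterior, P(orange next | data) = (0)(9/79) + (1/5)(15/79) + (2/5)(24/79) + (3/5)(12/79) + (4/5)(10/79) + (1)(9/79) = 184/395.

0.4658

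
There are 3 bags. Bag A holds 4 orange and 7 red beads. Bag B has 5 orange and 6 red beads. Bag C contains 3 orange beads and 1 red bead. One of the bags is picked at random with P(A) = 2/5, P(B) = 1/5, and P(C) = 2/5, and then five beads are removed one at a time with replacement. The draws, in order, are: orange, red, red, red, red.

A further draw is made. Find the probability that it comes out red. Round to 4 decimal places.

0.6006

For each hypothesis, P(data | H) works out to: P(data | bag A) = (4/11)(7/11)(7/11)(7/11)(7/11) = 0.059633; P(data | bag B) = (5/11)(6/11)(6/11)(6/11)(6/11) = 0.040236; P(data | bag C) = (3/4)(1/4)(1/4)(1/4)(1/4) = 0.0029297.
Weighting by the prior gives 2/5 · 0.059633 = 0.023853, 1/5 · 0.040236 = 0.0080471, 2/5 · 0.0029297 = 0.0011719; these sum to 0.033072.
Normalising, the posterior is P(bag A | data) = 0.72125, P(bag B | data) = 0.24332, P(bag C | data) = 0.035434.
Averaging over the posterior, P(red next | data) = (7/11)(0.72125) + (6/11)(0.24332) + (1/4)(0.035434) = 0.60055.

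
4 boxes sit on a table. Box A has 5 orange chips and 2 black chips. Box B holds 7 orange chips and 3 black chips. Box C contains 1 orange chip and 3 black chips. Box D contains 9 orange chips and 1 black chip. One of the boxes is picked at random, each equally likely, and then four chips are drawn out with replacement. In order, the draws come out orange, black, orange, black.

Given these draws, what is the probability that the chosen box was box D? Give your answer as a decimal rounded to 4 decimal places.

0.0628

The likelihood of the observed sequence under each hypothesis: P(data | box A) = (5/7)(2/7)(5/7)(2/7) = 0.041649; P(data | box B) = (7/10)(3/10)(7/10)(3/10) = 0.0441; P(data | box C) = (1/4)(3/4)(1/4)(3/4) = 0.035156; P(data | box D) = (9/10)(1/10)(9/10)(1/10) = 0.0081.
Weighting by the prior gives 1/4 · 0.041649 = 0.010412, 1/4 · 0.0441 = 0.011025, 1/4 · 0.035156 = 0.0087891, 1/4 · 0.0081 = 0.002025; with total 0.032251.
So P(box D | data) = (0.002025) / (0.032251) = 0.062788.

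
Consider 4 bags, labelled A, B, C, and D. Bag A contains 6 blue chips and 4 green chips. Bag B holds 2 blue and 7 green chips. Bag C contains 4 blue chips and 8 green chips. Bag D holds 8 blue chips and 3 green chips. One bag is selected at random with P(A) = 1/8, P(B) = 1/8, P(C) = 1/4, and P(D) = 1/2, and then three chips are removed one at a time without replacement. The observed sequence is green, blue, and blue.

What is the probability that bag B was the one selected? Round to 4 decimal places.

0.0273

The likelihood of the observed sequence under each hypothesis: P(data | bag A) = (4/10)(6/9)(5/8) = 0.16667; P(data | bag B) = (7/9)(2/8)(1/7) = 0.027778; P(data | bag C) = (8/12)(4/11)(3/10) = 0.072727; P(data | bag D) = (3/11)(8/10)(7/9) = 0.1697.
Multiplying each by its prior: 1/8 · 0.16667 = 0.020833, 1/8 · 0.027778 = 0.0034722, 1/4 · 0.072727 = 0.018182, 1/2 · 0.1697 = 0.084848; with total 0.12734.
By Bayes' rule, P(bag B | data) = (0.0034722) / (0.12734) = 0.027268.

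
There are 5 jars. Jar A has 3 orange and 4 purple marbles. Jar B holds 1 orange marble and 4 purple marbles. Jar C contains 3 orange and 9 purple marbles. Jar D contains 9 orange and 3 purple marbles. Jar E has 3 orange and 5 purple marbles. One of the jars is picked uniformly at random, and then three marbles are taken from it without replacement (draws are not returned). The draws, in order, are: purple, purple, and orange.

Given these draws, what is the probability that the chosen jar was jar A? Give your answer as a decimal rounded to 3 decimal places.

0.227

For each hypothesis, P(data | H) works out to: P(data | jar A) = (4/7)(3/6)(3/5) = 0.17143; P(data | jar B) = (4/5)(3/4)(1/3) = 0.2; P(data | jar C) = (9/12)(8/11)(3/10) = 0.16364; P(data | jar D) = (3/12)(2/11)(9/10) = 0.040909; P(data | jar E) = (5/8)(4/7)(3/6) = 0.17857.
Multiplying each by its prior: 1/5 · 0.17143 = 0.034286, 1/5 · 0.2 = 0.04, 1/5 · 0.16364 = 0.032727, 1/5 · 0.040909 = 0.0081818, 1/5 · 0.17857 = 0.035714; with total 0.15091.
By Bayes' rule, P(jar A | data) = (0.034286) / (0.15091) = 0.22719.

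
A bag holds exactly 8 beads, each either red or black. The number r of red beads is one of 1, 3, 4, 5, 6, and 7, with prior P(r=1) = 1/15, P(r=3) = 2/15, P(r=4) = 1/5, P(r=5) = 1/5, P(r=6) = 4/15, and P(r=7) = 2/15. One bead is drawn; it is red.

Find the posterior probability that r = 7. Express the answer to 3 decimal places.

Compute the likelihood of this draw for each case: P(data | r = 1) = (1/8) = 1/8; P(data | r = 3) = (3/8) = 3/8; P(data | r = 4) = (4/8) = 1/2; P(data | r = 5) = (5/8) = 5/8; P(data | r = 6) = (6/8) = 3/4; P(data | r = 7) = (7/8) = 7/8.
Weighting by the prior gives 1/15 · 1/8 = 1/120, 2/15 · 3/8 = 1/20, 1/5 · 1/2 = 1/10, 1/5 · 5/8 = 1/8, 4/15 · 3/4 = 1/5, 2/15 · 7/8 = 7/60; these sum to 3/5.
So P(r = 7 | data) = (7/60) / (3/5) = 7/36.

0.194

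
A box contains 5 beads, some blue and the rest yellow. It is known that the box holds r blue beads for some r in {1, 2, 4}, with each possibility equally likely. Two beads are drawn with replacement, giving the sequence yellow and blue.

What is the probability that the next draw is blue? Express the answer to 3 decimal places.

0.457

Under each hypothesis, the probability of the observed sequence is: P(data | r = 1) = (4/5)(1/5) = 4/25; P(data | r = 2) = (3/5)(2/5) = 6/25; P(data | r = 4) = (1/5)(4/5) = 4/25.
Weighting by the prior gives 1/3 · 4/25 = 4/75, 1/3 · 6/25 = 2/25, 1/3 · 4/25 = 4/75; summing to 14/75.
Dividing through by the total gives posterior P(r = 1 | data) = 2/7, P(r = 2 | data) = 3/7, P(r = 4 | data) = 2/7.
So P(blue next | data) = Σ P(blue next | H) P(H | data) = (1/5)(2/7) + (2/5)(3/7) + (4/5)(2/7) = 16/35.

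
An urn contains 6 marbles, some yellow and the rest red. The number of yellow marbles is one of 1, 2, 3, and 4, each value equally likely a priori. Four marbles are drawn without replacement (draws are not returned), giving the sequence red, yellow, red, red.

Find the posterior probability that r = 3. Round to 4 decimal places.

0.1429

For each hypothesis, P(data | H) works out to: P(data | r = 1) = (5/6)(1/5)(4/4)(3/3) = 1/6; P(data | r = 2) = (4/6)(2/5)(3/4)(2/3) = 2/15; P(data | r = 3) = (3/6)(3/5)(2/4)(1/3) = 1/20; P(data | r = 4) = (2/6)(4/5)(1/4)(0/3) = 0.
The prior-weighted likelihoods are 1/4 · 1/6 = 1/24, 1/4 · 2/15 = 1/30, 1/4 · 1/20 = 1/80, 1/4 · 0 = 0; these sum to 7/80.
So P(r = 3 | data) = (1/80) / (7/80) = 1/7.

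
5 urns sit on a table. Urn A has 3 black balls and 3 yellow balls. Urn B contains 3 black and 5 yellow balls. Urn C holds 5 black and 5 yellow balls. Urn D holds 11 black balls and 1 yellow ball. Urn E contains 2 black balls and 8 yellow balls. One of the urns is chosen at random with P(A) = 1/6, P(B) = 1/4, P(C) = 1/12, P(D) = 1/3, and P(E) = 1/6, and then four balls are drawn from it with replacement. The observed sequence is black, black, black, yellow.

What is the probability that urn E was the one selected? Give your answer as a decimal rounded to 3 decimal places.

Compute the likelihood of the observed sequence for each case: P(data | urn A) = (3/6)(3/6)(3/6)(3/6) = 0.0625; P(data | urn B) = (3/8)(3/8)(3/8)(5/8) = 0.032959; P(data | urn C) = (5/10)(5/10)(5/10)(5/10) = 0.0625; P(data | urn D) = (11/12)(11/12)(11/12)(1/12) = 0.064188; P(data | urn E) = (2/10)(2/10)(2/10)(8/10) = 0.0064.
Multiplying each by its prior: 1/6 · 0.0625 = 0.010417, 1/4 · 0.032959 = 0.0082397, 1/12 · 0.0625 = 0.0052083, 1/3 · 0.064188 = 0.021396, 1/6 · 0.0064 = 0.0010667; summing to 0.046327.
Hence P(urn E | data) = (0.0010667) / (0.046327) = 0.023025.

0.023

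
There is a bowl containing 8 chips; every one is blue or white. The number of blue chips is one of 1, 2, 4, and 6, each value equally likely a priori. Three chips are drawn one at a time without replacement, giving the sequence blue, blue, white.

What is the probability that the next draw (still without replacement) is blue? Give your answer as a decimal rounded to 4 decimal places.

For each hypothesis, P(data | H) works out to: P(data | r = 1) = (1/8)(0/7) = 0; P(data | r = 2) = (2/8)(1/7)(6/6) = 1/28; P(data | r = 4) = (4/8)(3/7)(4/6) = 1/7; P(data | r = 6) = (6/8)(5/7)(2/6) = 5/28.
The prior-weighted likelihoods are 1/4 · 0 = 0, 1/4 · 1/28 = 1/112, 1/4 · 1/7 = 1/28, 1/4 · 5/28 = 5/112; these sum to 5/56.
Dividing through by the total gives posterior P(r = 1 | data) = 0, P(r = 2 | data) = 1/10, P(r = 4 | data) = 2/5, P(r = 6 | data) = 1/2.
So P(blue next | data) = Σ P(blue next | H) P(H | data) = (0)(1/10) + (2/5)(2/5) + (4/5)(1/2) = 14/25.

0.5600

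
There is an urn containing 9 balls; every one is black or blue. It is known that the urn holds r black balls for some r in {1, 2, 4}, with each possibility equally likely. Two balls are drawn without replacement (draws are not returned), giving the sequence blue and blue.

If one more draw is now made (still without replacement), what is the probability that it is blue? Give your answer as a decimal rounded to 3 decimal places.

0.734

Under each hypothesis, the probability of the observed sequence is: P(data | r = 1) = (8/9)(7/8) = 7/9; P(data | r = 2) = (7/9)(6/8) = 7/12; P(data | r = 4) = (5/9)(4/8) = 5/18.
The prior-weighted likelihoods are 1/3 · 7/9 = 7/27, 1/3 · 7/12 = 7/36, 1/3 · 5/18 = 5/54; summing to 59/108.
Dividing through by the total gives posterior P(r = 1 | data) = 28/59, P(r = 2 | data) = 21/59, P(r = 4 | data) = 10/59.
The predictive probability is P(blue next | data) = (6/7)(28/59) + (5/7)(21/59) + (3/7)(10/59) = 303/413.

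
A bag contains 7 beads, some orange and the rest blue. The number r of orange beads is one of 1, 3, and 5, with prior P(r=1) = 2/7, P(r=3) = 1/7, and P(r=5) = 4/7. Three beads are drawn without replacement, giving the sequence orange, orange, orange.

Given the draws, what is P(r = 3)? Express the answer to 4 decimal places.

0.0244

For each hypothesis, P(data | H) works out to: P(data | r = 1) = (1/7)(0/6) = 0; P(data | r = 3) = (3/7)(2/6)(1/5) = 1/35; P(data | r = 5) = (5/7)(4/6)(3/5) = 2/7.
Multiplying each by its prior: 2/7 · 0 = 0, 1/7 · 1/35 = 1/245, 4/7 · 2/7 = 8/49; summing to 41/245.
Therefore the posterior P(r = 3 | data) = (1/245) / (41/245) = 1/41.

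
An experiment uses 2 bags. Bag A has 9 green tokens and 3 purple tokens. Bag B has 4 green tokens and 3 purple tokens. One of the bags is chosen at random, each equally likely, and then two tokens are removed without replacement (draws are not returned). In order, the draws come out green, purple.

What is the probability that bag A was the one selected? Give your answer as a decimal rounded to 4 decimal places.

0.4172

The likelihood of the observed sequence under each hypothesis: P(data | bag A) = (9/12)(3/11) = 9/44; P(data | bag B) = (4/7)(3/6) = 2/7.
Weighting by the prior gives 1/2 · 9/44 = 9/88, 1/2 · 2/7 = 1/7; summing to 151/616.
Therefore the posterior P(bag A | data) = (9/88) / (151/616) = 63/151.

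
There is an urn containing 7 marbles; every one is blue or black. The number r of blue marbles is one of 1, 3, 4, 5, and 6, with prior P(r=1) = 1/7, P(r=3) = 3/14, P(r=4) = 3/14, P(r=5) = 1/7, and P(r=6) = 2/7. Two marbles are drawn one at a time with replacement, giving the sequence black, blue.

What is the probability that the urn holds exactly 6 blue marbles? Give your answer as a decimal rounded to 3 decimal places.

Compute the likelihood of the observed sequence for each case: P(data | r = 1) = (6/7)(1/7) = 6/49; P(data | r = 3) = (4/7)(3/7) = 12/49; P(data | r = 4) = (3/7)(4/7) = 12/49; P(data | r = 5) = (2/7)(5/7) = 10/49; P(data | r = 6) = (1/7)(6/7) = 6/49.
The prior-weighted likelihoods are 1/7 · 6/49 = 6/343, 3/14 · 12/49 = 18/343, 3/14 · 12/49 = 18/343, 1/7 · 10/49 = 10/343, 2/7 · 6/49 = 12/343; summing to 64/343.
By Bayes' rule, P(r = 6 | data) = (12/343) / (64/343) = 3/16.

0.188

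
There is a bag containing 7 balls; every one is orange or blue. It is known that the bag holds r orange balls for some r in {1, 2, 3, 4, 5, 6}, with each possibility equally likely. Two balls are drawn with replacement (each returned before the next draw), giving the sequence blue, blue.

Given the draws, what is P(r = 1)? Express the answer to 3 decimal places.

0.396

Compute the likelihood of the observed sequence for each case: P(data | r = 1) = (6/7)(6/7) = 36/49; P(data | r = 2) = (5/7)(5/7) = 25/49; P(data | r = 3) = (4/7)(4/7) = 16/49; P(data | r = 4) = (3/7)(3/7) = 9/49; P(data | r = 5) = (2/7)(2/7) = 4/49; P(data | r = 6) = (1/7)(1/7) = 1/49.
Multiplying each by its prior: 1/6 · 36/49 = 6/49, 1/6 · 25/49 = 25/294, 1/6 · 16/49 = 8/147, 1/6 · 9/49 = 3/98, 1/6 · 4/49 = 2/147, 1/6 · 1/49 = 1/294; with total 13/42.
Therefore the posterior P(r = 1 | data) = (6/49) / (13/42) = 36/91.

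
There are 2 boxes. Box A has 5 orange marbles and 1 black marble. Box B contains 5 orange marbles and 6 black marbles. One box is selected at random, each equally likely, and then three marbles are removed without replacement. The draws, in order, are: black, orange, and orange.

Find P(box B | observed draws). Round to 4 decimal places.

For each hypothesis, P(data | H) works out to: P(data | box A) = (1/6)(5/5)(4/4) = 1/6; P(data | box B) = (6/11)(5/10)(4/9) = 4/33.
The prior-weighted likelihoods are 1/2 · 1/6 = 1/12, 1/2 · 4/33 = 2/33; these sum to 19/132.
Hence P(box B | data) = (2/33) / (19/132) = 8/19.

0.4211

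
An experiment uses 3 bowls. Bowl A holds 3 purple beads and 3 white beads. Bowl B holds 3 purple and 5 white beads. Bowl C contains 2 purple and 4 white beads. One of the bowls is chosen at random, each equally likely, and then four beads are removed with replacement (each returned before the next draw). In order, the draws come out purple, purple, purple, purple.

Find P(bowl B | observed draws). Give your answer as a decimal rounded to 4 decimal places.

Under each hypothesis, the probability of the observed sequence is: P(data | bowl A) = (3/6)(3/6)(3/6)(3/6) = 0.0625; P(data | bowl B) = (3/8)(3/8)(3/8)(3/8) = 0.019775; P(data | bowl C) = (2/6)(2/6)(2/6)(2/6) = 0.012346.
Multiplying each by its prior: 1/3 · 0.0625 = 0.020833, 1/3 · 0.019775 = 0.0065918, 1/3 · 0.012346 = 0.0041152; summing to 0.03154.
So P(bowl B | data) = (0.0065918) / (0.03154) = 0.209.

0.2090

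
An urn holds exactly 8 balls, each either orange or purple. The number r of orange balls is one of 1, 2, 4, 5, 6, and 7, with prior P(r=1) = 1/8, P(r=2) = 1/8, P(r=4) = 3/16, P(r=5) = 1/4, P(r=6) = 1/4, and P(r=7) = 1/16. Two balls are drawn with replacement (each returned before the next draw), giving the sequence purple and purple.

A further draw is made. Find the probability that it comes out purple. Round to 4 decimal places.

0.6693

Compute the likelihood of the observed sequence for each case: P(data | r = 1) = (7/8)(7/8) = 0.76562; P(data | r = 2) = (6/8)(6/8) = 0.5625; P(data | r = 4) = (4/8)(4/8) = 0.25; P(data | r = 5) = (3/8)(3/8) = 0.14062; P(data | r = 6) = (2/8)(2/8) = 0.0625; P(data | r = 7) = (1/8)(1/8) = 0.015625.
The prior-weighted likelihoods are 1/8 · 0.76562 = 0.095703, 1/8 · 0.5625 = 0.070312, 3/16 · 0.25 = 0.046875, 1/4 · 0.14062 = 0.035156, 1/4 · 0.0625 = 0.015625, 1/16 · 0.015625 = 0.00097656; summing to 0.26465.
Dividing through by the total gives posterior P(r = 1 | data) = 0.36162, P(r = 2 | data) = 0.26568, P(r = 4 | data) = 0.17712, P(r = 5 | data) = 0.13284, P(r = 6 | data) = 0.059041, P(r = 7 | data) = 0.00369.
So P(purple next | data) = Σ P(purple next | H) P(H | data) = (7/8)(0.36162) + (3/4)(0.26568) + (1/2)(0.17712) + (3/8)(0.13284) + (1/4)(0.059041) + (1/8)(0.00369) = 0.66928.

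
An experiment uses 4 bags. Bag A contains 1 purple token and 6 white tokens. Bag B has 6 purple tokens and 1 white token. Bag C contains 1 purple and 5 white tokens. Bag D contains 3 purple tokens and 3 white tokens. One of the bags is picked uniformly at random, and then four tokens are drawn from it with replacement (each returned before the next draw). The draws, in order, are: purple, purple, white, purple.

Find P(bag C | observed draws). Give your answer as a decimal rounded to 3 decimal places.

For each hypothesis, P(data | H) works out to: P(data | bag A) = (1/7)(1/7)(6/7)(1/7) = 0.002499; P(data | bag B) = (6/7)(6/7)(1/7)(6/7) = 0.089963; P(data | bag C) = (1/6)(1/6)(5/6)(1/6) = 0.003858; P(data | bag D) = (3/6)(3/6)(3/6)(3/6) = 0.0625.
The prior-weighted likelihoods are 1/4 · 0.002499 = 0.00062474, 1/4 · 0.089963 = 0.022491, 1/4 · 0.003858 = 0.00096451, 1/4 · 0.0625 = 0.015625; these sum to 0.039705.
By Bayes' rule, P(bag C | data) = (0.00096451) / (0.039705) = 0.024292.

0.024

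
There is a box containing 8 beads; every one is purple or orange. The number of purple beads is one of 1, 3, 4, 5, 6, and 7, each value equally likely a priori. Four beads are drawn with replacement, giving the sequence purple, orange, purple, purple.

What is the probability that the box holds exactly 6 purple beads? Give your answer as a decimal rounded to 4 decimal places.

For each hypothesis, P(data | H) works out to: P(data | r = 1) = (1/8)(7/8)(1/8)(1/8) = 0.001709; P(data | r = 3) = (3/8)(5/8)(3/8)(3/8) = 0.032959; P(data | r = 4) = (4/8)(4/8)(4/8)(4/8) = 0.0625; P(data | r = 5) = (5/8)(3/8)(5/8)(5/8) = 0.091553; P(data | r = 6) = (6/8)(2/8)(6/8)(6/8) = 0.10547; P(data | r = 7) = (7/8)(1/8)(7/8)(7/8) = 0.08374.
The prior-weighted likelihoods are 1/6 · 0.001709 = 0.00028483, 1/6 · 0.032959 = 0.0054932, 1/6 · 0.0625 = 0.010417, 1/6 · 0.091553 = 0.015259, 1/6 · 0.10547 = 0.017578, 1/6 · 0.08374 = 0.013957; with total 0.062988.
So P(r = 6 | data) = (0.017578) / (0.062988) = 0.27907.

0.2791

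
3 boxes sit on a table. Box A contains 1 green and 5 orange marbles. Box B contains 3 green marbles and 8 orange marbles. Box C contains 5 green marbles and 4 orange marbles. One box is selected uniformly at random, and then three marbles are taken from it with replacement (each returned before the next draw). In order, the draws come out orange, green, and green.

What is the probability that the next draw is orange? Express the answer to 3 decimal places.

0.558

The likelihood of the observed sequence under each hypothesis: P(data | box A) = (5/6)(1/6)(1/6) = 0.023148; P(data | box B) = (8/11)(3/11)(3/11) = 0.054095; P(data | box C) = (4/9)(5/9)(5/9) = 0.13717.
Multiplying each by its prior: 1/3 · 0.023148 = 0.007716, 1/3 · 0.054095 = 0.018032, 1/3 · 0.13717 = 0.045725; with total 0.071472.
The posterior is then P(box A | data) = 0.10796, P(box B | data) = 0.25229, P(box C | data) = 0.63975.
Averaging over the posterior, P(orange next | data) = (5/6)(0.10796) + (8/11)(0.25229) + (4/9)(0.63975) = 0.55778.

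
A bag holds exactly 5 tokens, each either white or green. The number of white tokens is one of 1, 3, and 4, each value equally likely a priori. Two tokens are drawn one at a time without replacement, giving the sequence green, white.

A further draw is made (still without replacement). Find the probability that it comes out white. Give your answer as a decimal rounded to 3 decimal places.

Compute the likelihood of the observed sequence for each case: P(data | r = 1) = (4/5)(1/4) = 1/5; P(data | r = 3) = (2/5)(3/4) = 3/10; P(data | r = 4) = (1/5)(4/4) = 1/5.
Weighting by the prior gives 1/3 · 1/5 = 1/15, 1/3 · 3/10 = 1/10, 1/3 · 1/5 = 1/15; summing to 7/30.
Dividing through by the total gives posterior P(r = 1 | data) = 2/7, P(r = 3 | data) = 3/7, P(r = 4 | data) = 2/7.
Averaging over the posterior, P(white next | data) = (0)(2/7) + (2/3)(3/7) + (1)(2/7) = 4/7.

0.571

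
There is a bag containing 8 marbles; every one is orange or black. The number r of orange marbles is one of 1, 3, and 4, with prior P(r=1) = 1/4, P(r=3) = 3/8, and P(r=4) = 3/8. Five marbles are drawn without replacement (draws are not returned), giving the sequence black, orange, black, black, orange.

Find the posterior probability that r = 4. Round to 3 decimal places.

0.444

For each hypothesis, P(data | H) works out to: P(data | r = 1) = (7/8)(1/7)(6/6)(5/5)(0/4) = 0; P(data | r = 3) = (5/8)(3/7)(4/6)(3/5)(2/4) = 0.053571; P(data | r = 4) = (4/8)(4/7)(3/6)(2/5)(3/4) = 0.042857.
Weighting by the prior gives 1/4 · 0 = 0, 3/8 · 0.053571 = 0.020089, 3/8 · 0.042857 = 0.016071; with total 0.036161.
Therefore the posterior P(r = 4 | data) = (0.016071) / (0.036161) = 0.44444.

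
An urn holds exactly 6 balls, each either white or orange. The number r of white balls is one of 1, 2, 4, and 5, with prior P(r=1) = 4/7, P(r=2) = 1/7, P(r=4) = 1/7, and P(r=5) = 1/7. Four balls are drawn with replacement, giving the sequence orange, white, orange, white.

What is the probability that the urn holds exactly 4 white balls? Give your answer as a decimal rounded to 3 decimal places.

0.253

The likelihood of the observed sequence under each hypothesis: P(data | r = 1) = (5/6)(1/6)(5/6)(1/6) = 0.01929; P(data | r = 2) = (4/6)(2/6)(4/6)(2/6) = 0.049383; P(data | r = 4) = (2/6)(4/6)(2/6)(4/6) = 0.049383; P(data | r = 5) = (1/6)(5/6)(1/6)(5/6) = 0.01929.
Multiplying each by its prior: 4/7 · 0.01929 = 0.011023, 1/7 · 0.049383 = 0.0070547, 1/7 · 0.049383 = 0.0070547, 1/7 · 0.01929 = 0.0027557; these sum to 0.027888.
Therefore the posterior P(r = 4 | data) = (0.0070547) / (0.027888) = 0.25296.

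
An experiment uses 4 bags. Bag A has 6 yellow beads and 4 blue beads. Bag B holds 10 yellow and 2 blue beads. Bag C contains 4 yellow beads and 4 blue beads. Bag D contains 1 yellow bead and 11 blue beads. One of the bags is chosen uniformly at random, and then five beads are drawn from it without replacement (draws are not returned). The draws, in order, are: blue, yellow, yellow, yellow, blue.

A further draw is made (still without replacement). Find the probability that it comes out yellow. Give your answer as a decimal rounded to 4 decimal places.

0.5492

Under each hypothesis, the probability of the observed sequence is: P(data | bag A) = (4/10)(6/9)(5/8)(4/7)(3/6) = 0.047619; P(data | bag B) = (2/12)(10/11)(9/10)(8/9)(1/8) = 0.015152; P(data | bag C) = (4/8)(4/7)(3/6)(2/5)(3/4) = 0.042857; P(data | bag D) = (11/12)(1/11)(0/10) = 0.
Weighting by the prior gives 1/4 · 0.047619 = 0.011905, 1/4 · 0.015152 = 0.0037879, 1/4 · 0.042857 = 0.010714, 1/4 · 0 = 0; with total 0.026407.
Dividing through by the total gives posterior P(bag A | data) = 0.45082, P(bag B | data) = 0.14344, P(bag C | data) = 0.40574, P(bag D | data) = 0.
Averaging over the posterior, P(yellow next | data) = (3/5)(0.45082) + (1)(0.14344) + (1/3)(0.40574) = 0.54918.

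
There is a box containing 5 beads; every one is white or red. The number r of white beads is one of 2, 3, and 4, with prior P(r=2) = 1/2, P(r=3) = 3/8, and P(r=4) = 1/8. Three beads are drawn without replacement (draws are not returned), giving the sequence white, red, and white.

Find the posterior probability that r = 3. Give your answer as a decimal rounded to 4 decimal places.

0.5000

Compute the likelihood of the observed sequence for each case: P(data | r = 2) = (2/5)(3/4)(1/3) = 1/10; P(data | r = 3) = (3/5)(2/4)(2/3) = 1/5; P(data | r = 4) = (4/5)(1/4)(3/3) = 1/5.
Multiplying each by its prior: 1/2 · 1/10 = 1/20, 3/8 · 1/5 = 3/40, 1/8 · 1/5 = 1/40; summing to 3/20.
Hence P(r = 3 | data) = (3/40) / (3/20) = 1/2.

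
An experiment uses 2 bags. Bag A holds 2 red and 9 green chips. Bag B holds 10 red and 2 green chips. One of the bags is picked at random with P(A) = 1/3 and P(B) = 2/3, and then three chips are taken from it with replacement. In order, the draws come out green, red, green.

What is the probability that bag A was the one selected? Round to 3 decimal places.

The likelihood of the observed sequence under each hypothesis: P(data | bag A) = (9/11)(2/11)(9/11) = 0.12171; P(data | bag B) = (2/12)(10/12)(2/12) = 0.023148.
Weighting by the prior gives 1/3 · 0.12171 = 0.040571, 2/3 · 0.023148 = 0.015432; these sum to 0.056003.
So P(bag A | data) = (0.040571) / (0.056003) = 0.72444.

0.724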